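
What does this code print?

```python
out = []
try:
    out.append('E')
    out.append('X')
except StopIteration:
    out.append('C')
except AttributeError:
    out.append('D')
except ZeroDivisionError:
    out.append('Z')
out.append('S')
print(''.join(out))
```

Execution trace: 'E' (try body) → 'X' (try body, no exception) → 'S' (after the try/except). Output: EXS

Answer: EXS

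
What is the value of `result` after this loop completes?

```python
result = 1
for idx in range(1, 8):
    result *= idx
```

7! = 5040
`result` takes the values: 1 → 2 → 6 → 24 → 120 → 720 → 5040

Answer: 5040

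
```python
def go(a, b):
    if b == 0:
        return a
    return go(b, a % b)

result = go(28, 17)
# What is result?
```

go(28, 17) -> go(17, 11) -> go(11, 6) -> go(6, 5) -> go(5, 1) -> go(1, 0) -> 1

Answer: 1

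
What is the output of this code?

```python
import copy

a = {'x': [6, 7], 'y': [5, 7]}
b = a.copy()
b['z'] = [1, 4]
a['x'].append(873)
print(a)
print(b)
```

Key concept: shallow copy of dict with mutable values.
Step by step:
`a = {'x': [6, 7], 'y': [5, 7]}` → a = {'x': [6, 7], 'y': [5, 7]}
`b = a.copy()` → b = {'x': [6, 7], 'y': [5, 7]}
`b['z'] = [1, 4]` → b = {'x': [6, 7], 'y': [5, 7], 'z': [1, 4]}
`a['x'].append(873)` → a = {'x': [6, 7, 873], 'y': [5, 7]}; b = {'x': [6, 7, 873], 'y': [5, 7], 'z': [1, 4]}
`print(a)` → prints {'x': [6, 7, 873], 'y': [5, 7]}
`print(b)` → prints {'x': [6, 7, 873], 'y': [5, 7], 'z': [1, 4]}

Answer:
{'x': [6, 7, 873], 'y': [5, 7]}
{'x': [6, 7, 873], 'y': [5, 7], 'z': [1, 4]}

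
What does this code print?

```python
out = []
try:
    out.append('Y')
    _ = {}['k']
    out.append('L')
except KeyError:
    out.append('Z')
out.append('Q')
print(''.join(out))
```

Execution trace: 'Y' (try body) → 'Z' (except KeyError) → 'Q' (after the try/except). Output: YZQ

Answer: YZQ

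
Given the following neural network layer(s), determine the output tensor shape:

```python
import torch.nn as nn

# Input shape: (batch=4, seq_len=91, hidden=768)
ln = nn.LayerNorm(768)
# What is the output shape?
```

Input: (4, 91, 768) -> Output: (4, 91, 768)

Answer: (4, 91, 768)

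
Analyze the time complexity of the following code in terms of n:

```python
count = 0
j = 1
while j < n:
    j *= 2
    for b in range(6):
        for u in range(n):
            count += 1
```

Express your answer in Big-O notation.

Each loop level contributes: log n × 1 × n. Multiplying the contributions gives O(n log n).

Answer: O(n log n)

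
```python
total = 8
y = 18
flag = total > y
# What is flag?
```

Trace:
`total = 8` → total = 8
`y = 18` → y = 18
`flag = total > y` → flag = False
So flag = False

Answer: False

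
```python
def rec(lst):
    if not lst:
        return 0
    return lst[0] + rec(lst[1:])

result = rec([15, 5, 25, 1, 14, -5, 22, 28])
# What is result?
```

15 + 5 + 25 + 1 + 14 + (-5) + 22 + 28 + 0 = 105

Answer: 105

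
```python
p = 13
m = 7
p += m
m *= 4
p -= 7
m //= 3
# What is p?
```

Trace:
`p = 13` → p = 13
`m = 7` → m = 7
`p += m` → p = 20
`m *= 4` → m = 28
`p -= 7` → p = 13
`m //= 3` → m = 9
So p = 13

Answer: 13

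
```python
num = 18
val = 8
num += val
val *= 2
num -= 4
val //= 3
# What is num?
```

Trace:
`num = 18` → num = 18
`val = 8` → val = 8
`num += val` → num = 26
`val *= 2` → val = 16
`num -= 4` → num = 22
`val //= 3` → val = 5
So num = 22

Answer: 22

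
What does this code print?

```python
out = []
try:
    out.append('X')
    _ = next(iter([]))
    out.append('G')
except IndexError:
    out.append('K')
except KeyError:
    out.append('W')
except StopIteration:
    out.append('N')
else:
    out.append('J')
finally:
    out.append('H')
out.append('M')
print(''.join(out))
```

Execution trace: 'X' (try body) → 'N' (except StopIteration) → 'H' (finally) → 'M' (after the try/except). Output: XNHM

Answer: XNHM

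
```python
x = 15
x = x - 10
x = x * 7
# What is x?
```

Trace:
`x = 15` → x = 15
`x = x - 10` → x = 5
`x = x * 7` → x = 35
So x = 35

Answer: 35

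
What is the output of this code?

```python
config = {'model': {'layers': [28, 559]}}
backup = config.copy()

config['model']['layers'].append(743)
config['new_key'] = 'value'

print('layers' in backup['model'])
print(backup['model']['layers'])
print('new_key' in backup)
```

Key concept: shallow copy gotcha with nested dict.
Step by step:
`config = {'model': {'layers': [28, 559]}}` → config = {'model': {'layers': [28, 559]}}
`backup = config.copy()` → backup = {'model': {'layers': [28, 559]}}
`config['model']['layers'].append(743)` → config = {'model': {'layers': [28, 559, 743]}}; backup = {'model': {'layers': [28, 559, 743]}}
`config['new_key'] = 'value'` → config = {'model': {'layers': [28, 559, 743]}, 'new_key': 'value'}
`print('layers' in backup['model'])` → prints True
`print(backup['model']['layers'])` → prints [28, 559, 743]
`print('new_key' in backup)` → prints False

Answer:
True
[28, 559, 743]
False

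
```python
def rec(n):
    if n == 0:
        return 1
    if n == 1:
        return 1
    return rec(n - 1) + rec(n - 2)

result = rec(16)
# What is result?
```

Build up from base cases: rec(0)=1, rec(1)=1, rec(2)=2, rec(3)=3, rec(4)=5, rec(5)=8, rec(6)=13, ..., rec(16)=1597

Answer: 1597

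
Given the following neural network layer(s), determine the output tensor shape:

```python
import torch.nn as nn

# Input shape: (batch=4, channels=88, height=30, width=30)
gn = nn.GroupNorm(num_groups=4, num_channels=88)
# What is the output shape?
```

Input: (4, 88, 30, 30) -> Output: (4, 88, 30, 30)

Answer: (4, 88, 30, 30)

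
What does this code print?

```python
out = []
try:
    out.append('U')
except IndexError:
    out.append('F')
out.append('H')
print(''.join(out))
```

Execution trace: 'U' (try body, no exception) → 'H' (after the try/except). Output: UH

Answer: UH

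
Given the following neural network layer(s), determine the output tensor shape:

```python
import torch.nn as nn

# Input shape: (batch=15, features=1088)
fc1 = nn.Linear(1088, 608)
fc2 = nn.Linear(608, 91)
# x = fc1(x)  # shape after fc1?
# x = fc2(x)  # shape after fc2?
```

Input: (15, 1088) -> after fc1: (15, 608) -> Output: (15, 91)

Answer: (15, 91)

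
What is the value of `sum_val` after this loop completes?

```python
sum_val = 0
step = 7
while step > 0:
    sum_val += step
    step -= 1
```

Sum 7 down to 1
`sum_val` takes the values: 0 → 7 → 13 → 18 → 22 → 25 → 27 → 28

Answer: 28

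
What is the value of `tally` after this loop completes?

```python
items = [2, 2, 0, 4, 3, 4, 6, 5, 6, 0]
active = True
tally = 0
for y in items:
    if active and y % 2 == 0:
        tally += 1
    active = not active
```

Count even values at even positions
`tally` takes the values: 0 → 1 → 2 → 3 → 4

Answer: 4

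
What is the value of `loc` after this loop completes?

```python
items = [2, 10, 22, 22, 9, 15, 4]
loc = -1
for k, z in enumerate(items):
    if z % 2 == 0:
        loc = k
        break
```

First even number index in [2, 10, 22, 22, 9, 15, 4]
`loc` takes the values: -1 → 0

Answer: 0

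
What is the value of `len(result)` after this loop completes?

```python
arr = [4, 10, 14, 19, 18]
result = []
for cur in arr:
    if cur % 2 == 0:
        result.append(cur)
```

Count even numbers in [4, 10, 14, 19, 18]
`result` takes the values: [] → [4] → [4, 10] → [4, 10, 14] → [4, 10, 14, 18]
So `len(result)` = 4

Answer: 4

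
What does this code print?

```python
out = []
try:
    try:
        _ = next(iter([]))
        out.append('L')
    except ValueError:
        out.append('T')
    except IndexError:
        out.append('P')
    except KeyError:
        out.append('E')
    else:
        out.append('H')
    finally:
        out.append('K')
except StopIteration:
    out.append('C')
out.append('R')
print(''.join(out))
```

Execution trace: 'K' (finally) → 'C' (outer except StopIteration) → 'R' (after the try/except). Output: KCR

Answer: KCR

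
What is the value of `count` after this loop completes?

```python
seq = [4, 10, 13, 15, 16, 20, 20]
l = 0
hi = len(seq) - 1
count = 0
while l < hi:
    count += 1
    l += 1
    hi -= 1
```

Iterations until pointers meet (list length 7)
`count` takes the values: 0 → 1 → 2 → 3

Answer: 3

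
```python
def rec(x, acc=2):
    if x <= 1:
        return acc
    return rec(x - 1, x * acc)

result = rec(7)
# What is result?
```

Accumulator trace (n, acc): (7, 2) -> (6, 14) -> (5, 84) -> (4, 420) -> (3, 1680) -> (2, 5040) -> (1, 10080) -> return 10080

Answer: 10080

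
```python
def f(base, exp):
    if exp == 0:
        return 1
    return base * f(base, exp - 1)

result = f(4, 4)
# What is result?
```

f(4, 4) = 4 * 4 * 4 * 4 = 256

Answer: 256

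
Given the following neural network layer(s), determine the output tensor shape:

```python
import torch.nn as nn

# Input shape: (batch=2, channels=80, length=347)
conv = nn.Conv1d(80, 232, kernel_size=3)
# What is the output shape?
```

Input: (2, 80, 347) -> Output: (2, 232, 345)

Answer: (2, 232, 345)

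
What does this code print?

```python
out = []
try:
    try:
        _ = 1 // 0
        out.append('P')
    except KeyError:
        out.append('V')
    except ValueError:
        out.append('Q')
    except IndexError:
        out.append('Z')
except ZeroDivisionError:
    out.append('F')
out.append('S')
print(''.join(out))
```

Execution trace: 'F' (outer except ZeroDivisionError) → 'S' (after the try/except). Output: FS

Answer: FS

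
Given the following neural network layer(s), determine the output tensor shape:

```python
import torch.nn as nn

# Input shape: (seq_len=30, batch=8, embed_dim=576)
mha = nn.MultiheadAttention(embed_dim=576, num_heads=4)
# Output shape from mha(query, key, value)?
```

Input: (30, 8, 576) -> Output: (30, 8, 576)

Answer: (30, 8, 576)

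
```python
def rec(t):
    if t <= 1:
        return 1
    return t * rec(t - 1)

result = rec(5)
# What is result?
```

rec(5) = 5 * 4 * 3 * 2 * 1 = 120

Answer: 120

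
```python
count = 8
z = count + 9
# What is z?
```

Trace:
`count = 8` → count = 8
`z = count + 9` → z = 17
So z = 17

Answer: 17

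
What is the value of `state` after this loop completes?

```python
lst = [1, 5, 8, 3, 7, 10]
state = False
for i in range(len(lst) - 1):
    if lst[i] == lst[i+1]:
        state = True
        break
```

Check consecutive duplicates in [1, 5, 8, 3, 7, 10]
`state` takes the values: False

Answer: False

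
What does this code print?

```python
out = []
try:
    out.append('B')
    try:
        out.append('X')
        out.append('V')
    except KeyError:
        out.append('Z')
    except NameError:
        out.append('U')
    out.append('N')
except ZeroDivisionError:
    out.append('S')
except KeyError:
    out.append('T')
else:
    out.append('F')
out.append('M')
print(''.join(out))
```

Execution trace: 'B' (try body) → 'X' (inner try body) → 'V' (inner try body, no exception) → 'N' (try body, no exception) → 'F' (else) → 'M' (after the try/except). Output: BXVNFM

Answer: BXVNFM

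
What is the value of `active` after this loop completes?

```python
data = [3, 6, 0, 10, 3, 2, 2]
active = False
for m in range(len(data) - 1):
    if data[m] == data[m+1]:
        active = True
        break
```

Check consecutive duplicates in [3, 6, 0, 10, 3, 2, 2]
`active` takes the values: False → True

Answer: True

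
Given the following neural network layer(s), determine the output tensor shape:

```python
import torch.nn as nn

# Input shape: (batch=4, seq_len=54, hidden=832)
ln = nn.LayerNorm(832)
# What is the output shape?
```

Input: (4, 54, 832) -> Output: (4, 54, 832)

Answer: (4, 54, 832)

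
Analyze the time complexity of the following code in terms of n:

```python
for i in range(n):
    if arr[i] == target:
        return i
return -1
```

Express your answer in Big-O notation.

This is Linear search in an array. Time complexity: O(n).

Answer: O(n)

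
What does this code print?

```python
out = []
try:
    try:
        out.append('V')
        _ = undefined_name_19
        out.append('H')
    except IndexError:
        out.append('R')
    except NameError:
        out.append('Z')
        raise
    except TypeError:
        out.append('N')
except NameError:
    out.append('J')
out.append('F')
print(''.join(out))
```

Execution trace: 'V' (inner try body) → 'Z' (inner except NameError) → 'J' (outer except NameError) → 'F' (after the try/except). Output: VZJF

Answer: VZJF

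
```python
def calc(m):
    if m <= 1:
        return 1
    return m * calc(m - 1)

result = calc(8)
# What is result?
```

calc(8) = 8 * 7 * 6 * 5 * 4 * 3 * 2 * 1 = 40320

Answer: 40320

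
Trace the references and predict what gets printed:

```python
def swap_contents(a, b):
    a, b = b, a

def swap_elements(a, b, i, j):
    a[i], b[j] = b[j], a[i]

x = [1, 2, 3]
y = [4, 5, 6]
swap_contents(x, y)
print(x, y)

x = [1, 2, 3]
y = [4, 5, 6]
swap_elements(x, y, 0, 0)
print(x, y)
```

Key concept: parameter rebinding vs mutation.
Step by step:
`x = [1, 2, 3]` → x = [1, 2, 3]
`y = [4, 5, 6]` → y = [4, 5, 6]
`swap_contents(x, y)` → no visible change to tracked variables
`print(x, y)` → prints [1, 2, 3] [4, 5, 6]
`x = [1, 2, 3]` → x = [1, 2, 3]
`y = [4, 5, 6]` → y = [4, 5, 6]
`swap_elements(x, y, 0, 0)` → x = [4, 2, 3]; y = [1, 5, 6]
`print(x, y)` → prints [4, 2, 3] [1, 5, 6]

Answer:
[1, 2, 3] [4, 5, 6]
[4, 2, 3] [1, 5, 6]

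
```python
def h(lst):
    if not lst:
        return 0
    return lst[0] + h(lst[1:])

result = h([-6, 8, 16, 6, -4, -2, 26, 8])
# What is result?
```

(-6) + 8 + 16 + 6 + (-4) + (-2) + 26 + 8 + 0 = 52

Answer: 52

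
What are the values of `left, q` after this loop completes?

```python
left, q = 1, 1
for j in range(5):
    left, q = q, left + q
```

Fibonacci: after 5 iterations
`left, q` takes the values: (1, 1) → (1, 2) → (2, 3) → (3, 5) → (5, 8) → (8, 13)

Answer: 8, 13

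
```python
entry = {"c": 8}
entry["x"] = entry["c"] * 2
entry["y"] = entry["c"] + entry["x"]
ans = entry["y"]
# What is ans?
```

Trace:
`entry = {"c": 8}` → entry = {'c': 8}
`entry["x"] = entry["c"] * 2` → entry = {'c': 8, 'x': 16}
`entry["y"] = entry["c"] + entry["x"]` → entry = {'c': 8, 'x': 16, 'y': 24}
`ans = entry["y"]` → ans = 24
So ans = 24

Answer: 24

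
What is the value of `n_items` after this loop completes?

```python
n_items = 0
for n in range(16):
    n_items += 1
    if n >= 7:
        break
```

Loop breaks when n reaches 7, n_items is 8
`n_items` takes the values: 0 → 1 → 2 → 3 → 4 → 5 → 6 → 7 → 8

Answer: 8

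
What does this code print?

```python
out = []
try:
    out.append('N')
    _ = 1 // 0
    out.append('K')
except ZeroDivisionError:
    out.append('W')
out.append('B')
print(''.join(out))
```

Execution trace: 'N' (try body) → 'W' (except ZeroDivisionError) → 'B' (after the try/except). Output: NWB

Answer: NWB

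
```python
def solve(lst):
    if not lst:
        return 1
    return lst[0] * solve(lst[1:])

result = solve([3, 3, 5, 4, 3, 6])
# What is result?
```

Product over [3, 3, 5, 4, 3, 6] = 3 * 3 * 5 * 4 * 3 * 6 = 3240

Answer: 3240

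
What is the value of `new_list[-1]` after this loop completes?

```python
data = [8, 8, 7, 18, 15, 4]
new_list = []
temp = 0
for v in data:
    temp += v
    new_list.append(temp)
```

Cumulative sum ends at 60
`new_list` takes the values: [] → [8] → [8, 16] → [8, 16, 23] → [8, 16, 23, 41] → [8, 16, 23, 41, 56] → [8, 16, 23, 41, 56, 60]
So `new_list[-1]` = 60

Answer: 60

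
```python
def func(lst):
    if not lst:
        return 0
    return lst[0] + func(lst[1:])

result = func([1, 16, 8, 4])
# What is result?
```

1 + 16 + 8 + 4 + 0 = 29

Answer: 29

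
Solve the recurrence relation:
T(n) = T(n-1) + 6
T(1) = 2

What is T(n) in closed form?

Unrolling: T(n) = T(1) + 6·(n-1) = 2 + 6(n-1) = 6n - 4.

Answer: T(n) = 6n - 4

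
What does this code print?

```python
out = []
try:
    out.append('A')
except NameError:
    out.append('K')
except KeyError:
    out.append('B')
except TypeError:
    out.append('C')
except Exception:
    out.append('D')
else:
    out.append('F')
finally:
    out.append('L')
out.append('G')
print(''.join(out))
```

Execution trace: 'A' (try body, no exception) → 'F' (else) → 'L' (finally) → 'G' (after the try/except). Output: AFLG

Answer: AFLG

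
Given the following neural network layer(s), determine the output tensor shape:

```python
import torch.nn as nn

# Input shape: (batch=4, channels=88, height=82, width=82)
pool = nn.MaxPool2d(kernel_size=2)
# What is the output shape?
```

Input: (4, 88, 82, 82) -> Output: (4, 88, 41, 41)

Answer: (4, 88, 41, 41)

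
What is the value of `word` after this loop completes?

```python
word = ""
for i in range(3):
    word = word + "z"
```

Repeat 'z' 3 times
`word` takes the values: "" → "z" → "zz" → "zzz"

Answer: "zzz"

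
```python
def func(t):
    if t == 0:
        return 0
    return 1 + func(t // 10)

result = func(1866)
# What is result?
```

Count of digits of 1866: 4

Answer: 4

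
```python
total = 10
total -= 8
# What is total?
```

Trace:
`total = 10` → total = 10
`total -= 8` → total = 2
So total = 2

Answer: 2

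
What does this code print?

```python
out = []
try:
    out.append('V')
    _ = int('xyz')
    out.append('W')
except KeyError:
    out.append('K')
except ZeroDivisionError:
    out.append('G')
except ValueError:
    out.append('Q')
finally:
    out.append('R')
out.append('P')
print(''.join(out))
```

Execution trace: 'V' (try body) → 'Q' (except ValueError) → 'R' (finally) → 'P' (after the try/except). Output: VQRP

Answer: VQRP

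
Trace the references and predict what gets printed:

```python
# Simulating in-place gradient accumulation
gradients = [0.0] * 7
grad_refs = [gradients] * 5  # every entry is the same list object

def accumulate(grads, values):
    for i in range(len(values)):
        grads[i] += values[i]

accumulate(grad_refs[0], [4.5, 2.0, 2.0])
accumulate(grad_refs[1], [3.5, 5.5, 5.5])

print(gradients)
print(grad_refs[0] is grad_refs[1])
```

Key concept: gradient accumulation aliasing.
Step by step:
`gradients = [0.0] * 7` → gradients = [0.0, 0.0, 0.0, 0.0, 0.0, 0.0, 0.0]
`grad_refs = [gradients] * 5` → grad_refs = [[0.0, 0.0, 0.0, 0.0, 0.0, 0.0, 0.0], [0.0, 0.0, 0.0, 0.0, 0.0, 0.0, 0.0], [0.0, 0.0, 0.0, 0.0, 0.0, 0.0, 0.0], [0.0, 0.0, 0.0, 0.0, 0.0, 0.0, 0.0], [0.0, 0.0, 0.0, 0.0, 0.0, 0.0, 0.0]]
`accumulate(grad_refs[0], [4.5, 2.0, 2.0])` → gradients = [4.5, 2.0, 2.0, 0.0, 0.0, 0.0, 0.0]; grad_refs = [[4.5, 2.0, 2.0, 0.0, 0.0, 0.0, 0.0], [4.5, 2.0, 2.0, 0.0, 0.0, 0.0, 0.0], [4.5, 2.0, 2.0, 0.0, 0.0, 0.0, 0.0], [4.5, 2.0, 2.0, 0.0, 0.0, 0.0, 0.0], [4.5, 2.0, 2.0, 0.0, 0.0, 0.0, 0.0]]
`accumulate(grad_refs[1], [3.5, 5.5, 5.5])` → gradients = [8.0, 7.5, 7.5, 0.0, 0.0, 0.0, 0.0]; grad_refs = [[8.0, 7.5, 7.5, 0.0, 0.0, 0.0, 0.0], [8.0, 7.5, 7.5, 0.0, 0.0, 0.0, 0.0], [8.0, 7.5, 7.5, 0.0, 0.0, 0.0, 0.0], [8.0, 7.5, 7.5, 0.0, 0.0, 0.0, 0.0], [8.0, 7.5, 7.5, 0.0, 0.0, 0.0, 0.0]]
`print(gradients)` → prints [8.0, 7.5, 7.5, 0.0, 0.0, 0.0, 0.0]
`print(grad_refs[0] is grad_refs[1])` → prints True

Answer:
[8.0, 7.5, 7.5, 0.0, 0.0, 0.0, 0.0]
True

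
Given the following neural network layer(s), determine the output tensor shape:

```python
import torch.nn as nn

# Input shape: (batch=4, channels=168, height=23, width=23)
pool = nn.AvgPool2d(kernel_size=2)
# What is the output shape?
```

Input: (4, 168, 23, 23) -> Output: (4, 168, 11, 11)

Answer: (4, 168, 11, 11)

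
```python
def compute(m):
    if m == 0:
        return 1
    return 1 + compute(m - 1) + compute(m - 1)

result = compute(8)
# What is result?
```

compute(m) = 1 + 2·compute(m-1), compute(0)=1. Closed form: (1+1)·2^8 - 1 = 511.

Answer: 511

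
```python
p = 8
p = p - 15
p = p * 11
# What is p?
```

Trace:
`p = 8` → p = 8
`p = p - 15` → p = -7
`p = p * 11` → p = -77
So p = -77

Answer: -77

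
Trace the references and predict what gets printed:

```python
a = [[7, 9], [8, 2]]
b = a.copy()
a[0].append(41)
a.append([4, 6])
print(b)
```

Key concept: shallow copy with nested lists.
Step by step:
`a = [[7, 9], [8, 2]]` → a = [[7, 9], [8, 2]]
`b = a.copy()` → b = [[7, 9], [8, 2]]
`a[0].append(41)` → a = [[7, 9, 41], [8, 2]]; b = [[7, 9, 41], [8, 2]]
`a.append([4, 6])` → a = [[7, 9, 41], [8, 2], [4, 6]]
`print(b)` → prints [[7, 9, 41], [8, 2]]

Answer: [[7, 9, 41], [8, 2]]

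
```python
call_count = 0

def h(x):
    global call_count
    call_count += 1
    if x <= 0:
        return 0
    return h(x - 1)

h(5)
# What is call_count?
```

Linear recursion stepping by 1: 6 calls from x=5 down to ≤0.

Answer: 6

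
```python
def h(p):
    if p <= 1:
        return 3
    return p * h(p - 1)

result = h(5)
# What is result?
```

h(5) = 5 * 4 * 3 * 2 * 3 = 360

Answer: 360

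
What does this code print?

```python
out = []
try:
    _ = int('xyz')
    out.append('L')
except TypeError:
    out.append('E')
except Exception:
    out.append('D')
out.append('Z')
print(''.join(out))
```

Execution trace: 'D' (except Exception) → 'Z' (after the try/except). Output: DZ

Answer: DZ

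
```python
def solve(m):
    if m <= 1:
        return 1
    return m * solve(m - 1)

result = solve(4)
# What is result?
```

solve(4) = 4 * 3 * 2 * 1 = 24

Answer: 24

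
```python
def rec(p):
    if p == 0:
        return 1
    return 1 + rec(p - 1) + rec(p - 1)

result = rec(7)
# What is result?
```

rec(p) = 1 + 2·rec(p-1), rec(0)=1. Closed form: (1+1)·2^7 - 1 = 255.

Answer: 255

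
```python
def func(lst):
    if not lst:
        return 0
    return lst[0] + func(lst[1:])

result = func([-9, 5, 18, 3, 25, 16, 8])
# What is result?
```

(-9) + 5 + 18 + 3 + 25 + 16 + 8 + 0 = 66

Answer: 66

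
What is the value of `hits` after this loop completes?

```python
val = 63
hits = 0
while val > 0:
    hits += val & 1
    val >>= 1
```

Count set bits in 63 (binary: 0b111111)
`hits` takes the values: 0 → 1 → 2 → 3 → 4 → 5 → 6

Answer: 6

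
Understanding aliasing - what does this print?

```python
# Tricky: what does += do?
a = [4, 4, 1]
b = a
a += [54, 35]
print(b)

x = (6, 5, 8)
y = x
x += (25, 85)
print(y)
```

Key concept: += behavior differs for mutable vs immutable.
Step by step:
`a = [4, 4, 1]` → a = [4, 4, 1]
`b = a` → b = [4, 4, 1] (same object as a)
`a += [54, 35]` → a = [4, 4, 1, 54, 35] (same object as b); b = [4, 4, 1, 54, 35] (same object as a)
`print(b)` → prints [4, 4, 1, 54, 35]
`x = (6, 5, 8)` → x = (6, 5, 8)
`y = x` → y = (6, 5, 8)
`x += (25, 85)` → x = (6, 5, 8, 25, 85)
`print(y)` → prints (6, 5, 8)

Answer:
[4, 4, 1, 54, 35]
(6, 5, 8)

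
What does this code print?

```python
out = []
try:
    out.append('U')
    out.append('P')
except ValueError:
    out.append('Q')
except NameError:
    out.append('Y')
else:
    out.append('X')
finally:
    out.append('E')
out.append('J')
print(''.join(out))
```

Execution trace: 'U' (try body) → 'P' (try body, no exception) → 'X' (else) → 'E' (finally) → 'J' (after the try/except). Output: UPXEJ

Answer: UPXEJ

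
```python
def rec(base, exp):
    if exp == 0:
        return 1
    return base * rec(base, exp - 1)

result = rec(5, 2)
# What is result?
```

rec(5, 2) = 5 * 5 = 25

Answer: 25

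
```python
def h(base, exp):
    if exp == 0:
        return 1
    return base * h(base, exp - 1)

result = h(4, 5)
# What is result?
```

h(4, 5) = 4 * 4 * 4 * 4 * 4 = 1024

Answer: 1024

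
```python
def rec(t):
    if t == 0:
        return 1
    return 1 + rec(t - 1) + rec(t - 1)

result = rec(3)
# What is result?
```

rec(t) = 1 + 2·rec(t-1), rec(0)=1. Closed form: (1+1)·2^3 - 1 = 15.

Answer: 15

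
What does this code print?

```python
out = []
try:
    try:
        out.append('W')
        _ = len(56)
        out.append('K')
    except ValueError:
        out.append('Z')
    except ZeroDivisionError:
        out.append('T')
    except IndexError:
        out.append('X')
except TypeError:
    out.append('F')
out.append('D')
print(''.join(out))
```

Execution trace: 'W' (try body) → 'F' (outer except TypeError) → 'D' (after the try/except). Output: WFD

Answer: WFD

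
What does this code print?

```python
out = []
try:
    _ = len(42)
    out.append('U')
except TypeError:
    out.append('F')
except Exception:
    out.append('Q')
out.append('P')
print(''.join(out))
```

Execution trace: 'F' (except TypeError) → 'P' (after the try/except). Output: FP

Answer: FP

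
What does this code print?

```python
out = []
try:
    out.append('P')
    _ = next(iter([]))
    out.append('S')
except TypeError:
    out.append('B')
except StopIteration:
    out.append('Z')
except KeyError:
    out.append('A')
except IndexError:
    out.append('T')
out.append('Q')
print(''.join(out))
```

Execution trace: 'P' (try body) → 'Z' (except StopIteration) → 'Q' (after the try/except). Output: PZQ

Answer: PZQ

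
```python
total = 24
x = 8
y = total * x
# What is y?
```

Trace:
`total = 24` → total = 24
`x = 8` → x = 8
`y = total * x` → y = 192
So y = 192

Answer: 192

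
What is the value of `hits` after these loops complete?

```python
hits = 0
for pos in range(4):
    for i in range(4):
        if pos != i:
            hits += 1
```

4² - 4 (exclude diagonal)
`hits` takes the values: 0 → 1 → 2 → 3 → 4 → 5 → 6 → 7 → 8 → 9 → 10 → 11 → 12

Answer: 12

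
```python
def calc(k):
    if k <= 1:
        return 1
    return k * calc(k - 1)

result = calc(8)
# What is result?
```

calc(8) = 8 * 7 * 6 * 5 * 4 * 3 * 2 * 1 = 40320

Answer: 40320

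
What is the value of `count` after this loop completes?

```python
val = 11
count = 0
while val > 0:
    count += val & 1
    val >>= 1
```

Count set bits in 11 (binary: 0b1011)
`count` takes the values: 0 → 1 → 2 → 3

Answer: 3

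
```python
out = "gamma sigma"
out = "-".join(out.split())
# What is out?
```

Trace:
`out = "gamma sigma"` → out = 'gamma sigma'
`out = "-".join(out.split())` → out = 'gamma-sigma'
So out = 'gamma-sigma'

Answer: 'gamma-sigma'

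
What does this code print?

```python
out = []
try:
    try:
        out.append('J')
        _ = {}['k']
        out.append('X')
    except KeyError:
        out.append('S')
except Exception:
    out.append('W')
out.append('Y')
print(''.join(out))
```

Execution trace: 'J' (inner try body) → 'S' (inner except KeyError) → 'Y' (after the try/except). Output: JSY

Answer: JSY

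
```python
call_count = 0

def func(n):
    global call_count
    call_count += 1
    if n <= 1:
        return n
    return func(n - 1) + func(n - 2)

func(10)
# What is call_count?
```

Calls(n) = 1 + Calls(n-1) + Calls(n-2); Calls(0)=Calls(1)=1. For n=10 this gives 177.

Answer: 177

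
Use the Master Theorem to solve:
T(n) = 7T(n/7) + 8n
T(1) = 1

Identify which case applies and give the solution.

a=7, b=7, f(n)=8n. log_7(7) = 1. Since c=1 = 1, Case 2 applies: T(n) = Θ(n^log_b(a) · log n) = O(n log n).

Answer: O(n log n) - Case 2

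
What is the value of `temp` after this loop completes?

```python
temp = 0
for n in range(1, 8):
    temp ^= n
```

XOR of 1 to 7
`temp` takes the values: 0 → 1 → 3 → 0 → 4 → 1 → 7 → 0

Answer: 0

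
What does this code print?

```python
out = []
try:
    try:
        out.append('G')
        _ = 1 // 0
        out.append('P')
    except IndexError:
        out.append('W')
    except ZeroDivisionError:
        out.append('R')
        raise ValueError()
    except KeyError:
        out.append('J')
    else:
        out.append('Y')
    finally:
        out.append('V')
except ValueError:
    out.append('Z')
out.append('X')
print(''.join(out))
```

Execution trace: 'G' (inner try body) → 'R' (inner except ZeroDivisionError) → 'V' (inner finally) → 'Z' (outer except ValueError) → 'X' (after the try/except). Output: GRVZX

Answer: GRVZX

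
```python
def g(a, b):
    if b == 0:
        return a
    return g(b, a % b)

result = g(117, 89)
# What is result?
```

g(117, 89) -> g(89, 28) -> g(28, 5) -> g(5, 3) -> g(3, 2) -> g(2, 1) -> g(1, 0) -> 1

Answer: 1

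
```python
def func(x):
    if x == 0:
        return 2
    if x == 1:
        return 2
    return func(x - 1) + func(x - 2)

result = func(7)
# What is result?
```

Build up from base cases: func(0)=2, func(1)=2, func(2)=4, func(3)=6, func(4)=10, func(5)=16, func(6)=26, ..., func(7)=42

Answer: 42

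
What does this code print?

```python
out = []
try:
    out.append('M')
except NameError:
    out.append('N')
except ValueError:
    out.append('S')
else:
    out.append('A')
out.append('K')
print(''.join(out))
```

Execution trace: 'M' (try body, no exception) → 'A' (else) → 'K' (after the try/except). Output: MAK

Answer: MAK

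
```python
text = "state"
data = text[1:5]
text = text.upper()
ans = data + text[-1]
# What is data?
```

Trace:
`text = "state"` → text = 'state'
`data = text[1:5]` → data = 'tate'
`text = text.upper()` → text = 'STATE'
`ans = data + text[-1]` → ans = 'tateE'
So data = 'tate'

Answer: 'tate'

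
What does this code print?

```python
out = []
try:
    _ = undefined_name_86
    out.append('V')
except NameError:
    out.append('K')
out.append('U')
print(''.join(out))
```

Execution trace: 'K' (except NameError) → 'U' (after the try/except). Output: KU

Answer: KU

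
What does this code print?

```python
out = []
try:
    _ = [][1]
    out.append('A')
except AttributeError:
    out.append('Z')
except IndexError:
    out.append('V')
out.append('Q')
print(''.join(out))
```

Execution trace: 'V' (except IndexError) → 'Q' (after the try/except). Output: VQ

Answer: VQ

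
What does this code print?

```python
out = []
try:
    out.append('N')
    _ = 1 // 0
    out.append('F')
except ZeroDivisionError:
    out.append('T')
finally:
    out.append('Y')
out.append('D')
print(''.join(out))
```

Execution trace: 'N' (try body) → 'T' (except ZeroDivisionError) → 'Y' (finally) → 'D' (after the try/except). Output: NTYD

Answer: NTYD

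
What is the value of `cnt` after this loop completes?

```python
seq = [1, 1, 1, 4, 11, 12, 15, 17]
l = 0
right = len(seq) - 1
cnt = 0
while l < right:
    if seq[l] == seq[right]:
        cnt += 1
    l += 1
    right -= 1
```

Count matching pairs from ends
`cnt` takes the values: 0

Answer: 0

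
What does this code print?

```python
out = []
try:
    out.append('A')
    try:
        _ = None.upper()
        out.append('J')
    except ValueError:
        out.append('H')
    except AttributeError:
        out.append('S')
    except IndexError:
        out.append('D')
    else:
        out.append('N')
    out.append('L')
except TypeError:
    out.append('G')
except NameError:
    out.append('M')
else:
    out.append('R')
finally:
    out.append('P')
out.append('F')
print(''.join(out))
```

Execution trace: 'A' (try body) → 'S' (inner except AttributeError) → 'L' (try body, no exception) → 'R' (else) → 'P' (finally) → 'F' (after the try/except). Output: ASLRPF

Answer: ASLRPF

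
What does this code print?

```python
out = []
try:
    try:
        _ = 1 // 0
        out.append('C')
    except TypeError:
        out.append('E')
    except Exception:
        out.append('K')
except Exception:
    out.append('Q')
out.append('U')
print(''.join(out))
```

Execution trace: 'K' (inner except Exception) → 'U' (after the try/except). Output: KU

Answer: KU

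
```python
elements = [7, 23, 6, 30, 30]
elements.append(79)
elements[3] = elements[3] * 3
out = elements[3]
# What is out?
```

Trace:
`elements = [7, 23, 6, 30, 30]` → elements = [7, 23, 6, 30, 30]
`elements.append(79)` → elements = [7, 23, 6, 30, 30, 79]
`elements[3] = elements[3] * 3` → elements = [7, 23, 6, 90, 30, 79]
`out = elements[3]` → out = 90
So out = 90

Answer: 90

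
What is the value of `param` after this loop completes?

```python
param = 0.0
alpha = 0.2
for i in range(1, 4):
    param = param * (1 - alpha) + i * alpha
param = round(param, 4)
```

Moving average with lr=0.2
`param` takes the values: 0.0 → 0.2 → 0.56 → 1.048

Answer: 1.048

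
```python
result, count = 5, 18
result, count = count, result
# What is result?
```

Trace:
`result, count = 5, 18` → result = 5; count = 18
`result, count = count, result` → result = 18; count = 5
So result = 18

Answer: 18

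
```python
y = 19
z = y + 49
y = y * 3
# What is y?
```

Trace:
`y = 19` → y = 19
`z = y + 49` → z = 68
`y = y * 3` → y = 57
So y = 57

Answer: 57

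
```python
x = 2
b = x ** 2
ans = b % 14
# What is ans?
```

Trace:
`x = 2` → x = 2
`b = x ** 2` → b = 4
`ans = b % 14` → ans = 4
So ans = 4

Answer: 4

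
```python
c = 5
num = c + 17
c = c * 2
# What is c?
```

Trace:
`c = 5` → c = 5
`num = c + 17` → num = 22
`c = c * 2` → c = 10
So c = 10

Answer: 10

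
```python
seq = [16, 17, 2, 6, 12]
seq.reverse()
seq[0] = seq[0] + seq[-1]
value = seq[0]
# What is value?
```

Trace:
`seq = [16, 17, 2, 6, 12]` → seq = [16, 17, 2, 6, 12]
`seq.reverse()` → seq = [12, 6, 2, 17, 16]
`seq[0] = seq[0] + seq[-1]` → seq = [28, 6, 2, 17, 16]
`value = seq[0]` → value = 28
So value = 28

Answer: 28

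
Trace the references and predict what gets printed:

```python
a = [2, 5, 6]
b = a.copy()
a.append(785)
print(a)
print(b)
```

Key concept: list.copy() creates independent copy.
Step by step:
`a = [2, 5, 6]` → a = [2, 5, 6]
`b = a.copy()` → b = [2, 5, 6]
`a.append(785)` → a = [2, 5, 6, 785]
`print(a)` → prints [2, 5, 6, 785]
`print(b)` → prints [2, 5, 6]

Answer:
[2, 5, 6, 785]
[2, 5, 6]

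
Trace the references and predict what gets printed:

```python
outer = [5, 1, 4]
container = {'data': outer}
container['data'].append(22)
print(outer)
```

Key concept: dict holds reference to list.
Step by step:
`outer = [5, 1, 4]` → outer = [5, 1, 4]
`container = {'data': outer}` → container = {'data': [5, 1, 4]}
`container['data'].append(22)` → outer = [5, 1, 4, 22]; container = {'data': [5, 1, 4, 22]}
`print(outer)` → prints [5, 1, 4, 22]

Answer: [5, 1, 4, 22]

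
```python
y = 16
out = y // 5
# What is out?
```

Trace:
`y = 16` → y = 16
`out = y // 5` → out = 3
So out = 3

Answer: 3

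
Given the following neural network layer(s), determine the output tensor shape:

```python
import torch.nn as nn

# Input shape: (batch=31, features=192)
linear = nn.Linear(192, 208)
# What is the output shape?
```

Input: (31, 192) -> Output: (31, 208)

Answer: (31, 208)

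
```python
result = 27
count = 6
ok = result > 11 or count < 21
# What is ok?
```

Trace:
`result = 27` → result = 27
`count = 6` → count = 6
`ok = result > 11 or count < 21` → ok = True
So ok = True

Answer: True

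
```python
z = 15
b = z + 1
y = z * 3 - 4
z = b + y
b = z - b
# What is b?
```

Trace:
`z = 15` → z = 15
`b = z + 1` → b = 16
`y = z * 3 - 4` → y = 41
`z = b + y` → z = 57
`b = z - b` → b = 41
So b = 41

Answer: 41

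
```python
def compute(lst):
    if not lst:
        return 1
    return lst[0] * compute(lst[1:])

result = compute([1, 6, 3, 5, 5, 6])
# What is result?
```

Product over [1, 6, 3, 5, 5, 6] = 1 * 6 * 3 * 5 * 5 * 6 = 2700

Answer: 2700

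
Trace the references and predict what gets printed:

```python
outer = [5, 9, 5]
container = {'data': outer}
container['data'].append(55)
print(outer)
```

Key concept: dict holds reference to list.
Step by step:
`outer = [5, 9, 5]` → outer = [5, 9, 5]
`container = {'data': outer}` → container = {'data': [5, 9, 5]}
`container['data'].append(55)` → outer = [5, 9, 5, 55]; container = {'data': [5, 9, 5, 55]}
`print(outer)` → prints [5, 9, 5, 55]

Answer: [5, 9, 5, 55]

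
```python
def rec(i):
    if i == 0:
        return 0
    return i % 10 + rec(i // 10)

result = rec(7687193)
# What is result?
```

Sum of digits of 7687193: 3 + 9 + 1 + 7 + 8 + 6 + 7 = 41

Answer: 41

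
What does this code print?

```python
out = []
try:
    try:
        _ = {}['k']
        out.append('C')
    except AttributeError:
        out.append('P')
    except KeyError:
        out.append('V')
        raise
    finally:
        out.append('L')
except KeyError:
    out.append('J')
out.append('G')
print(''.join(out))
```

Execution trace: 'V' (inner except KeyError) → 'L' (inner finally) → 'J' (outer except KeyError) → 'G' (after the try/except). Output: VLJG

Answer: VLJG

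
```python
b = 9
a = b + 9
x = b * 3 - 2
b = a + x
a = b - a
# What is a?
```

Trace:
`b = 9` → b = 9
`a = b + 9` → a = 18
`x = b * 3 - 2` → x = 25
`b = a + x` → b = 43
`a = b - a` → a = 25
So a = 25

Answer: 25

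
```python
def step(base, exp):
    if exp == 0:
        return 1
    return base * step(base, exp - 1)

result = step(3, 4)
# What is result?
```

step(3, 4) = 3 * 3 * 3 * 3 = 81

Answer: 81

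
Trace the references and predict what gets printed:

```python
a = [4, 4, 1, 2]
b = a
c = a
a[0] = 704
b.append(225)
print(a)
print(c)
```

Key concept: multiple aliases.
Step by step:
`a = [4, 4, 1, 2]` → a = [4, 4, 1, 2]
`b = a` → b = [4, 4, 1, 2] (same object as a)
`c = a` → c = [4, 4, 1, 2] (same object as a, b)
`a[0] = 704` → a = [704, 4, 1, 2] (same object as b, c); b = [704, 4, 1, 2] (same object as a, c); c = [704, 4, 1, 2] (same object as a, b)
`b.append(225)` → a = [704, 4, 1, 2, 225] (same object as b, c); b = [704, 4, 1, 2, 225] (same object as a, c); c = [704, 4, 1, 2, 225] (same object as a, b)
`print(a)` → prints [704, 4, 1, 2, 225]
`print(c)` → prints [704, 4, 1, 2, 225]

Answer:
[704, 4, 1, 2, 225]
[704, 4, 1, 2, 225]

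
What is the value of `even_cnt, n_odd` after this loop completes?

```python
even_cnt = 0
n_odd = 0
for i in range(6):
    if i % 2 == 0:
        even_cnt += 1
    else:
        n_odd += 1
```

Count evens and odds in range(6)
`even_cnt, n_odd` takes the values: (0, 0) → (1, 0) → (1, 1) → (2, 1) → (2, 2) → (3, 2) → (3, 3)

Answer: 3, 3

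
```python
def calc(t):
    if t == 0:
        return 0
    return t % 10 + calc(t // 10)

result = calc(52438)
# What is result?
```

Sum of digits of 52438: 8 + 3 + 4 + 2 + 5 = 22

Answer: 22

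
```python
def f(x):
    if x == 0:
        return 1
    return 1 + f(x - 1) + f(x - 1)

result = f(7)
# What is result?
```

f(x) = 1 + 2·f(x-1), f(0)=1. Closed form: (1+1)·2^7 - 1 = 255.

Answer: 255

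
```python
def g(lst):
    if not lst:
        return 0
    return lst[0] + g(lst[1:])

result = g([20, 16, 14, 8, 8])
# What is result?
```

20 + 16 + 14 + 8 + 8 + 0 = 66

Answer: 66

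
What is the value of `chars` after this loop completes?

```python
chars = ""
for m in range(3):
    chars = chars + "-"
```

Repeat '-' 3 times
`chars` takes the values: "" → "-" → "--" → "---"

Answer: "---"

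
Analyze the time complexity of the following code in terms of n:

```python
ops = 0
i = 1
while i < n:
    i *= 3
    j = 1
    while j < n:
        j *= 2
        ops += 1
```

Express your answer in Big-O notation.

Each loop level contributes: log n × log n. Multiplying the contributions gives O(log² n).

Answer: O(log² n)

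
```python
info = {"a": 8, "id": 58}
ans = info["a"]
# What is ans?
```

Trace:
`info = {"a": 8, "id": 58}` → info = {'a': 8, 'id': 58}
`ans = info["a"]` → ans = 8
So ans = 8

Answer: 8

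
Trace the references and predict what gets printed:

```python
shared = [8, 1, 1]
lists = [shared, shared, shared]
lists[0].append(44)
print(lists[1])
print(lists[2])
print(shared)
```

Key concept: list of same reference.
Step by step:
`shared = [8, 1, 1]` → shared = [8, 1, 1]
`lists = [shared, shared, shared]` → lists = [[8, 1, 1], [8, 1, 1], [8, 1, 1]]
`lists[0].append(44)` → shared = [8, 1, 1, 44]; lists = [[8, 1, 1, 44], [8, 1, 1, 44], [8, 1, 1, 44]]
`print(lists[1])` → prints [8, 1, 1, 44]
`print(lists[2])` → prints [8, 1, 1, 44]
`print(shared)` → prints [8, 1, 1, 44]

Answer:
[8, 1, 1, 44]
[8, 1, 1, 44]
[8, 1, 1, 44]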